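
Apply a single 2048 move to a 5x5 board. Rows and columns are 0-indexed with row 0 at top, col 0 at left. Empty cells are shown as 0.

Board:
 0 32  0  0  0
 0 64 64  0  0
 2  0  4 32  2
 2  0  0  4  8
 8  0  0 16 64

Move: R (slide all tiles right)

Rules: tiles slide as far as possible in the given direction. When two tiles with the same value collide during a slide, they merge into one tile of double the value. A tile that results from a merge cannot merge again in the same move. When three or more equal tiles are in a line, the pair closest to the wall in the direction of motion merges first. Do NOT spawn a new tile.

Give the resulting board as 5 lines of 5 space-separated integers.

Slide right:
row 0: [0, 32, 0, 0, 0] -> [0, 0, 0, 0, 32]
row 1: [0, 64, 64, 0, 0] -> [0, 0, 0, 0, 128]
row 2: [2, 0, 4, 32, 2] -> [0, 2, 4, 32, 2]
row 3: [2, 0, 0, 4, 8] -> [0, 0, 2, 4, 8]
row 4: [8, 0, 0, 16, 64] -> [0, 0, 8, 16, 64]

Answer:   0   0   0   0  32
  0   0   0   0 128
  0   2   4  32   2
  0   0   2   4   8
  0   0   8  16  64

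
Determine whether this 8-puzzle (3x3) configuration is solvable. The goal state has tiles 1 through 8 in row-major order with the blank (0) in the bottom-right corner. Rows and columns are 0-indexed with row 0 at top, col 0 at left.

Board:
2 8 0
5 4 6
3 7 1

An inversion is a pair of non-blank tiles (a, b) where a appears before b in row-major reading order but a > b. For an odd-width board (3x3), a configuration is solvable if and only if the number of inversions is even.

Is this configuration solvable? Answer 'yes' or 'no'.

Inversions (pairs i<j in row-major order where tile[i] > tile[j] > 0): 16
16 is even, so the puzzle is solvable.

Answer: yes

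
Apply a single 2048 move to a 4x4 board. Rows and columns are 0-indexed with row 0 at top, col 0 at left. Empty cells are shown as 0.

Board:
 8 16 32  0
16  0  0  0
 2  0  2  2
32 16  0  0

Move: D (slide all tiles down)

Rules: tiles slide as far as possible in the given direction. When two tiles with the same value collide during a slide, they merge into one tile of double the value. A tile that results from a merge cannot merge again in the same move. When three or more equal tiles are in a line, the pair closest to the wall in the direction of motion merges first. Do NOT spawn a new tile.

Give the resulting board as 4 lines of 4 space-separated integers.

Slide down:
col 0: [8, 16, 2, 32] -> [8, 16, 2, 32]
col 1: [16, 0, 0, 16] -> [0, 0, 0, 32]
col 2: [32, 0, 2, 0] -> [0, 0, 32, 2]
col 3: [0, 0, 2, 0] -> [0, 0, 0, 2]

Answer:  8  0  0  0
16  0  0  0
 2  0 32  0
32 32  2  2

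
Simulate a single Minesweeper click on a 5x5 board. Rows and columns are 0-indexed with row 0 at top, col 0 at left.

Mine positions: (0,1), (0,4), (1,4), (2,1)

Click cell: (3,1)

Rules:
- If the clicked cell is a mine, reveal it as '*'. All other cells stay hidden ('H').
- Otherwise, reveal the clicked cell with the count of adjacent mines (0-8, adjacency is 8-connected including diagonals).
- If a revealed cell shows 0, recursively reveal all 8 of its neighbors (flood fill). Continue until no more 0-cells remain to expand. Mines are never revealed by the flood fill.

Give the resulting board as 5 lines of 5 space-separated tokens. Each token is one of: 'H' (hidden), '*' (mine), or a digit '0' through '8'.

H H H H H
H H H H H
H H H H H
H 1 H H H
H H H H H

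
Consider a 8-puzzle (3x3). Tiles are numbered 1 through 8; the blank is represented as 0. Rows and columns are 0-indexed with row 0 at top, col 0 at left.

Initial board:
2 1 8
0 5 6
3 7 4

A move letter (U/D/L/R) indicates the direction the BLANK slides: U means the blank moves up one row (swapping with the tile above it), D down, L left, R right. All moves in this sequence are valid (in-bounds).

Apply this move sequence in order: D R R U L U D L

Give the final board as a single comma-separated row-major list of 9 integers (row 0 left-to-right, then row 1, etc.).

After move 1 (D):
2 1 8
3 5 6
0 7 4

After move 2 (R):
2 1 8
3 5 6
7 0 4

After move 3 (R):
2 1 8
3 5 6
7 4 0

After move 4 (U):
2 1 8
3 5 0
7 4 6

After move 5 (L):
2 1 8
3 0 5
7 4 6

After move 6 (U):
2 0 8
3 1 5
7 4 6

After move 7 (D):
2 1 8
3 0 5
7 4 6

After move 8 (L):
2 1 8
0 3 5
7 4 6

Answer: 2, 1, 8, 0, 3, 5, 7, 4, 6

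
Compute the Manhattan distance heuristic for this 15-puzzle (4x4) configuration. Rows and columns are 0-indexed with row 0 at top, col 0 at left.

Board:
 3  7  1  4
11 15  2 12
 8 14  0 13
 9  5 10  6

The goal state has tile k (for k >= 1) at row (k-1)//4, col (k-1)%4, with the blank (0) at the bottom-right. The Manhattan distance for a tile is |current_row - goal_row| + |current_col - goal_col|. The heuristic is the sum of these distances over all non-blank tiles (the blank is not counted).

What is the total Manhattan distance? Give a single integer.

Answer: 34

Derivation:
Tile 3: (0,0)->(0,2) = 2
Tile 7: (0,1)->(1,2) = 2
Tile 1: (0,2)->(0,0) = 2
Tile 4: (0,3)->(0,3) = 0
Tile 11: (1,0)->(2,2) = 3
Tile 15: (1,1)->(3,2) = 3
Tile 2: (1,2)->(0,1) = 2
Tile 12: (1,3)->(2,3) = 1
Tile 8: (2,0)->(1,3) = 4
Tile 14: (2,1)->(3,1) = 1
Tile 13: (2,3)->(3,0) = 4
Tile 9: (3,0)->(2,0) = 1
Tile 5: (3,1)->(1,0) = 3
Tile 10: (3,2)->(2,1) = 2
Tile 6: (3,3)->(1,1) = 4
Sum: 2 + 2 + 2 + 0 + 3 + 3 + 2 + 1 + 4 + 1 + 4 + 1 + 3 + 2 + 4 = 34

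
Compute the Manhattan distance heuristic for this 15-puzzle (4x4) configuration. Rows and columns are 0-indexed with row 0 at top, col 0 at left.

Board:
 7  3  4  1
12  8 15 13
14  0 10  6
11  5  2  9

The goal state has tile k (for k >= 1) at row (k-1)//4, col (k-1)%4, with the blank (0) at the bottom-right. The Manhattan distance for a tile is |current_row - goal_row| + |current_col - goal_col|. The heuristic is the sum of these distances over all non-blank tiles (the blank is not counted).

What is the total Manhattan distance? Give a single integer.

Answer: 41

Derivation:
Tile 7: at (0,0), goal (1,2), distance |0-1|+|0-2| = 3
Tile 3: at (0,1), goal (0,2), distance |0-0|+|1-2| = 1
Tile 4: at (0,2), goal (0,3), distance |0-0|+|2-3| = 1
Tile 1: at (0,3), goal (0,0), distance |0-0|+|3-0| = 3
Tile 12: at (1,0), goal (2,3), distance |1-2|+|0-3| = 4
Tile 8: at (1,1), goal (1,3), distance |1-1|+|1-3| = 2
Tile 15: at (1,2), goal (3,2), distance |1-3|+|2-2| = 2
Tile 13: at (1,3), goal (3,0), distance |1-3|+|3-0| = 5
Tile 14: at (2,0), goal (3,1), distance |2-3|+|0-1| = 2
Tile 10: at (2,2), goal (2,1), distance |2-2|+|2-1| = 1
Tile 6: at (2,3), goal (1,1), distance |2-1|+|3-1| = 3
Tile 11: at (3,0), goal (2,2), distance |3-2|+|0-2| = 3
Tile 5: at (3,1), goal (1,0), distance |3-1|+|1-0| = 3
Tile 2: at (3,2), goal (0,1), distance |3-0|+|2-1| = 4
Tile 9: at (3,3), goal (2,0), distance |3-2|+|3-0| = 4
Sum: 3 + 1 + 1 + 3 + 4 + 2 + 2 + 5 + 2 + 1 + 3 + 3 + 3 + 4 + 4 = 41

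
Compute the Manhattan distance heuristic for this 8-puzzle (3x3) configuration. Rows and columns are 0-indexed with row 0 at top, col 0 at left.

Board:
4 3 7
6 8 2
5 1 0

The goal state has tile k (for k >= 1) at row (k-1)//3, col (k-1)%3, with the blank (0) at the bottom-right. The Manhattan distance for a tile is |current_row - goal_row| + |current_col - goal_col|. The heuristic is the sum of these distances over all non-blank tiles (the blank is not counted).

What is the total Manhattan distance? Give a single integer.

Tile 4: (0,0)->(1,0) = 1
Tile 3: (0,1)->(0,2) = 1
Tile 7: (0,2)->(2,0) = 4
Tile 6: (1,0)->(1,2) = 2
Tile 8: (1,1)->(2,1) = 1
Tile 2: (1,2)->(0,1) = 2
Tile 5: (2,0)->(1,1) = 2
Tile 1: (2,1)->(0,0) = 3
Sum: 1 + 1 + 4 + 2 + 1 + 2 + 2 + 3 = 16

Answer: 16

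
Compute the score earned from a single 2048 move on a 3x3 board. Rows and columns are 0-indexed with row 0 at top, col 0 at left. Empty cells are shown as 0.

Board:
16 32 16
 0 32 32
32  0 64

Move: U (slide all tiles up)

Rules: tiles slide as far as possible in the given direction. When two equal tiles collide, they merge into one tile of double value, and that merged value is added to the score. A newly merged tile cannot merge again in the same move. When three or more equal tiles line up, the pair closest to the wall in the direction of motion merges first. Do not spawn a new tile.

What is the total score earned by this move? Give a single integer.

Answer: 64

Derivation:
Slide up:
col 0: [16, 0, 32] -> [16, 32, 0]  score +0 (running 0)
col 1: [32, 32, 0] -> [64, 0, 0]  score +64 (running 64)
col 2: [16, 32, 64] -> [16, 32, 64]  score +0 (running 64)
Board after move:
16 64 16
32  0 32
 0  0 64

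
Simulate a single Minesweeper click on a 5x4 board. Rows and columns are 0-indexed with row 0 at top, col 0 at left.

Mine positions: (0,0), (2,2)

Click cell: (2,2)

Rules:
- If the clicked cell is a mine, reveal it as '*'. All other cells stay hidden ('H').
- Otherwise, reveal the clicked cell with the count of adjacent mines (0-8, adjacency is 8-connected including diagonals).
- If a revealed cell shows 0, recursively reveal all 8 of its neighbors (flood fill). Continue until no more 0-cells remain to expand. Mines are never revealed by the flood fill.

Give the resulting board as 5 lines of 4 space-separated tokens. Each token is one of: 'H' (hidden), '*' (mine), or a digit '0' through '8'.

H H H H
H H H H
H H * H
H H H H
H H H H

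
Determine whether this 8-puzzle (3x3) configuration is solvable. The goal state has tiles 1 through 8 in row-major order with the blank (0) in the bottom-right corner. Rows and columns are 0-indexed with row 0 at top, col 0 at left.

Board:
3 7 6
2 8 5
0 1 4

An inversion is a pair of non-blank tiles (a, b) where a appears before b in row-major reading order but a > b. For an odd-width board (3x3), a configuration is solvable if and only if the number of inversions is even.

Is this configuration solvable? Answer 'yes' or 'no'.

Inversions (pairs i<j in row-major order where tile[i] > tile[j] > 0): 17
17 is odd, so the puzzle is not solvable.

Answer: no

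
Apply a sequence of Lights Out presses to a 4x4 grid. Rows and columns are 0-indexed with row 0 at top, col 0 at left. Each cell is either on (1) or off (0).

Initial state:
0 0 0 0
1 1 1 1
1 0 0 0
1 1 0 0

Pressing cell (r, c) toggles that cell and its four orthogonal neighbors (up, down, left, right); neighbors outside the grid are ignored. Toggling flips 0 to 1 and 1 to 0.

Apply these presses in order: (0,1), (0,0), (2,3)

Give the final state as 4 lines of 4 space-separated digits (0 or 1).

After press 1 at (0,1):
1 1 1 0
1 0 1 1
1 0 0 0
1 1 0 0

After press 2 at (0,0):
0 0 1 0
0 0 1 1
1 0 0 0
1 1 0 0

After press 3 at (2,3):
0 0 1 0
0 0 1 0
1 0 1 1
1 1 0 1

Answer: 0 0 1 0
0 0 1 0
1 0 1 1
1 1 0 1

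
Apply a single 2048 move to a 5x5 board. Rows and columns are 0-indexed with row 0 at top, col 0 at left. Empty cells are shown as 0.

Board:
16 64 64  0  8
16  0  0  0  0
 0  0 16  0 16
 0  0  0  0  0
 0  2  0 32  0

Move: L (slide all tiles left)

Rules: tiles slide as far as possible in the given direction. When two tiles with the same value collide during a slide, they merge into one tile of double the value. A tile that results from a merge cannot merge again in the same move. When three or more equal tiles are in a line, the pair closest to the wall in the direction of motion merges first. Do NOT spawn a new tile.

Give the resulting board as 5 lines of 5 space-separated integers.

Answer:  16 128   8   0   0
 16   0   0   0   0
 32   0   0   0   0
  0   0   0   0   0
  2  32   0   0   0

Derivation:
Slide left:
row 0: [16, 64, 64, 0, 8] -> [16, 128, 8, 0, 0]
row 1: [16, 0, 0, 0, 0] -> [16, 0, 0, 0, 0]
row 2: [0, 0, 16, 0, 16] -> [32, 0, 0, 0, 0]
row 3: [0, 0, 0, 0, 0] -> [0, 0, 0, 0, 0]
row 4: [0, 2, 0, 32, 0] -> [2, 32, 0, 0, 0]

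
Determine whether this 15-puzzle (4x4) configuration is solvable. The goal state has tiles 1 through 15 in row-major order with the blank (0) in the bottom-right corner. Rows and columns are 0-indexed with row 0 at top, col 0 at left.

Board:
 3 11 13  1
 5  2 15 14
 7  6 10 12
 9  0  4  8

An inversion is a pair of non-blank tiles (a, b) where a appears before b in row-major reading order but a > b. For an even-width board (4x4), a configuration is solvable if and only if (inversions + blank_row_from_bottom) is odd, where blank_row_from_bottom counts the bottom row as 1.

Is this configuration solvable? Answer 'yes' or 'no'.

Answer: no

Derivation:
Inversions: 49
Blank is in row 3 (0-indexed from top), which is row 1 counting from the bottom (bottom = 1).
49 + 1 = 50, which is even, so the puzzle is not solvable.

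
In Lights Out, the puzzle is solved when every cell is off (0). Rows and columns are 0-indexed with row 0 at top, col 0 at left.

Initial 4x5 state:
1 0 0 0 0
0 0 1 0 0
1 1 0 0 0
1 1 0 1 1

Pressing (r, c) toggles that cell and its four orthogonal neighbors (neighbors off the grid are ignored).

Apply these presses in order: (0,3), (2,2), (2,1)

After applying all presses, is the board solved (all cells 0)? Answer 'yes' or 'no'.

Answer: no

Derivation:
After press 1 at (0,3):
1 0 1 1 1
0 0 1 1 0
1 1 0 0 0
1 1 0 1 1

After press 2 at (2,2):
1 0 1 1 1
0 0 0 1 0
1 0 1 1 0
1 1 1 1 1

After press 3 at (2,1):
1 0 1 1 1
0 1 0 1 0
0 1 0 1 0
1 0 1 1 1

Lights still on: 12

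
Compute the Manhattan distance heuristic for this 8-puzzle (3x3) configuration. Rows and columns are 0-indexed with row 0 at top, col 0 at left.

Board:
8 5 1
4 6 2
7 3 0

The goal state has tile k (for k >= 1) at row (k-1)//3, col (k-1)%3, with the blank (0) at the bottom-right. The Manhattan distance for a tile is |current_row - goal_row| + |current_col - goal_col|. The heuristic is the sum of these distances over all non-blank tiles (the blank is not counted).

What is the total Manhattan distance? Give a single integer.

Tile 8: at (0,0), goal (2,1), distance |0-2|+|0-1| = 3
Tile 5: at (0,1), goal (1,1), distance |0-1|+|1-1| = 1
Tile 1: at (0,2), goal (0,0), distance |0-0|+|2-0| = 2
Tile 4: at (1,0), goal (1,0), distance |1-1|+|0-0| = 0
Tile 6: at (1,1), goal (1,2), distance |1-1|+|1-2| = 1
Tile 2: at (1,2), goal (0,1), distance |1-0|+|2-1| = 2
Tile 7: at (2,0), goal (2,0), distance |2-2|+|0-0| = 0
Tile 3: at (2,1), goal (0,2), distance |2-0|+|1-2| = 3
Sum: 3 + 1 + 2 + 0 + 1 + 2 + 0 + 3 = 12

Answer: 12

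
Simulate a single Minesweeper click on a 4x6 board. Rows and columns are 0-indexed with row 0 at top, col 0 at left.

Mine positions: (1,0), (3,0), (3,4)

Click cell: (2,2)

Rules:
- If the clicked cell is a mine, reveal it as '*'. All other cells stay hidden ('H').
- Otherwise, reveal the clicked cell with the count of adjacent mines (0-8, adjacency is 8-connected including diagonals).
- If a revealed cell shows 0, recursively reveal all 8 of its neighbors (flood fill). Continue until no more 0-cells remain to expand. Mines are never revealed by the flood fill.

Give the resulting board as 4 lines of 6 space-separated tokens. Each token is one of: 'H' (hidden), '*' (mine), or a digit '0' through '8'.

H 1 0 0 0 0
H 1 0 0 0 0
H 2 0 1 1 1
H 1 0 1 H H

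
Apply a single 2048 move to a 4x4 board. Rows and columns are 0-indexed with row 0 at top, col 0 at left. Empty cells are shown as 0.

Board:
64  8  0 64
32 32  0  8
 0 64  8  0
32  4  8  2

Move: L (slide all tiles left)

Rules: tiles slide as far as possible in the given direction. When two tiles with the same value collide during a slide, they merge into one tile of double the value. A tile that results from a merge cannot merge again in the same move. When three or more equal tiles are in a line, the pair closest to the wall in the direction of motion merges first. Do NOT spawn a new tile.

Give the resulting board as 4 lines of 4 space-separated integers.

Answer: 64  8 64  0
64  8  0  0
64  8  0  0
32  4  8  2

Derivation:
Slide left:
row 0: [64, 8, 0, 64] -> [64, 8, 64, 0]
row 1: [32, 32, 0, 8] -> [64, 8, 0, 0]
row 2: [0, 64, 8, 0] -> [64, 8, 0, 0]
row 3: [32, 4, 8, 2] -> [32, 4, 8, 2]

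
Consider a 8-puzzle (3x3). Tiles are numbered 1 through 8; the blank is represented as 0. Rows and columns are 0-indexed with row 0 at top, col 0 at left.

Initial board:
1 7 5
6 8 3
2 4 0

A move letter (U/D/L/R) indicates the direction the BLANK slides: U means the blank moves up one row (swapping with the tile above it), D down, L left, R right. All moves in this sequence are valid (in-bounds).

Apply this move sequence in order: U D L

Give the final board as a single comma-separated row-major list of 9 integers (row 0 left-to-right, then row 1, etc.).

Answer: 1, 7, 5, 6, 8, 3, 2, 0, 4

Derivation:
After move 1 (U):
1 7 5
6 8 0
2 4 3

After move 2 (D):
1 7 5
6 8 3
2 4 0

After move 3 (L):
1 7 5
6 8 3
2 0 4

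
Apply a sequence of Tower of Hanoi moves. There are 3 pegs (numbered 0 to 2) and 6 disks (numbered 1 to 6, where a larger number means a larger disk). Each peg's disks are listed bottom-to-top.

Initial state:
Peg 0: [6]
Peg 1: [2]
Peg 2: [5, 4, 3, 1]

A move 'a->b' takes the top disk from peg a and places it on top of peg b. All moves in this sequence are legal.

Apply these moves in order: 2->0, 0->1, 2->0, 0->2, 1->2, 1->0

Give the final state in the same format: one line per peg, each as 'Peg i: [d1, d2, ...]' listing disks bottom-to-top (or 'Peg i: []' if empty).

Answer: Peg 0: [6, 2]
Peg 1: []
Peg 2: [5, 4, 3, 1]

Derivation:
After move 1 (2->0):
Peg 0: [6, 1]
Peg 1: [2]
Peg 2: [5, 4, 3]

After move 2 (0->1):
Peg 0: [6]
Peg 1: [2, 1]
Peg 2: [5, 4, 3]

After move 3 (2->0):
Peg 0: [6, 3]
Peg 1: [2, 1]
Peg 2: [5, 4]

After move 4 (0->2):
Peg 0: [6]
Peg 1: [2, 1]
Peg 2: [5, 4, 3]

After move 5 (1->2):
Peg 0: [6]
Peg 1: [2]
Peg 2: [5, 4, 3, 1]

After move 6 (1->0):
Peg 0: [6, 2]
Peg 1: []
Peg 2: [5, 4, 3, 1]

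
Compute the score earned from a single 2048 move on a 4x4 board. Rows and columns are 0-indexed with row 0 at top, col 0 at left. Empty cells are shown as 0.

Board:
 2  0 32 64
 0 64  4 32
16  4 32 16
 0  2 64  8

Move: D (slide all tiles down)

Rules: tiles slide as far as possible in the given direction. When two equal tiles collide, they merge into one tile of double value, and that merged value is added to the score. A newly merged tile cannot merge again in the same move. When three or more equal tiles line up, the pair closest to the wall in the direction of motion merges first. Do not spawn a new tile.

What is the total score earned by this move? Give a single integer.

Slide down:
col 0: [2, 0, 16, 0] -> [0, 0, 2, 16]  score +0 (running 0)
col 1: [0, 64, 4, 2] -> [0, 64, 4, 2]  score +0 (running 0)
col 2: [32, 4, 32, 64] -> [32, 4, 32, 64]  score +0 (running 0)
col 3: [64, 32, 16, 8] -> [64, 32, 16, 8]  score +0 (running 0)
Board after move:
 0  0 32 64
 0 64  4 32
 2  4 32 16
16  2 64  8

Answer: 0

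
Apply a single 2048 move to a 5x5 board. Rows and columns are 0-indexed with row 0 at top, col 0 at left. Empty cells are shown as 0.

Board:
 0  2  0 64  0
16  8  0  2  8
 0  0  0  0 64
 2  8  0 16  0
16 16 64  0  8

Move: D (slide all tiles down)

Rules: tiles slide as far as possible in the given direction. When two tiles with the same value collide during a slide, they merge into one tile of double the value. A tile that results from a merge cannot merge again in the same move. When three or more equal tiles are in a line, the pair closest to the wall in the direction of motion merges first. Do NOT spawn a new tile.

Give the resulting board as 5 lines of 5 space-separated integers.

Answer:  0  0  0  0  0
 0  0  0  0  0
16  2  0 64  8
 2 16  0  2 64
16 16 64 16  8

Derivation:
Slide down:
col 0: [0, 16, 0, 2, 16] -> [0, 0, 16, 2, 16]
col 1: [2, 8, 0, 8, 16] -> [0, 0, 2, 16, 16]
col 2: [0, 0, 0, 0, 64] -> [0, 0, 0, 0, 64]
col 3: [64, 2, 0, 16, 0] -> [0, 0, 64, 2, 16]
col 4: [0, 8, 64, 0, 8] -> [0, 0, 8, 64, 8]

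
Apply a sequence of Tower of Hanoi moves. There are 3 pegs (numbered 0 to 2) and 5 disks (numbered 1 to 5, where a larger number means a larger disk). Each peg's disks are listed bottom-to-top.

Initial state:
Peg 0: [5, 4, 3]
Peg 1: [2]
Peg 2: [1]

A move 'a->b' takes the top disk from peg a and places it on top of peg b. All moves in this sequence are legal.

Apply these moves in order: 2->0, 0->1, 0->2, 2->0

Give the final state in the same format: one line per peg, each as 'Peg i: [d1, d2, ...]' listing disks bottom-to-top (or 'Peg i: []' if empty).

After move 1 (2->0):
Peg 0: [5, 4, 3, 1]
Peg 1: [2]
Peg 2: []

After move 2 (0->1):
Peg 0: [5, 4, 3]
Peg 1: [2, 1]
Peg 2: []

After move 3 (0->2):
Peg 0: [5, 4]
Peg 1: [2, 1]
Peg 2: [3]

After move 4 (2->0):
Peg 0: [5, 4, 3]
Peg 1: [2, 1]
Peg 2: []

Answer: Peg 0: [5, 4, 3]
Peg 1: [2, 1]
Peg 2: []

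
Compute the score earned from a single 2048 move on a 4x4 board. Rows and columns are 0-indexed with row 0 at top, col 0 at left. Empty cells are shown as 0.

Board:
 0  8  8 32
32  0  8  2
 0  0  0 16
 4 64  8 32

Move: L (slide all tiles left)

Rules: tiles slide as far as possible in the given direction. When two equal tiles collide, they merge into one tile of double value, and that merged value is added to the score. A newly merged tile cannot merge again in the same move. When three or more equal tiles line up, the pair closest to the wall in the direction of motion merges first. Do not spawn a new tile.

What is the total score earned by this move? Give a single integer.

Slide left:
row 0: [0, 8, 8, 32] -> [16, 32, 0, 0]  score +16 (running 16)
row 1: [32, 0, 8, 2] -> [32, 8, 2, 0]  score +0 (running 16)
row 2: [0, 0, 0, 16] -> [16, 0, 0, 0]  score +0 (running 16)
row 3: [4, 64, 8, 32] -> [4, 64, 8, 32]  score +0 (running 16)
Board after move:
16 32  0  0
32  8  2  0
16  0  0  0
 4 64  8 32

Answer: 16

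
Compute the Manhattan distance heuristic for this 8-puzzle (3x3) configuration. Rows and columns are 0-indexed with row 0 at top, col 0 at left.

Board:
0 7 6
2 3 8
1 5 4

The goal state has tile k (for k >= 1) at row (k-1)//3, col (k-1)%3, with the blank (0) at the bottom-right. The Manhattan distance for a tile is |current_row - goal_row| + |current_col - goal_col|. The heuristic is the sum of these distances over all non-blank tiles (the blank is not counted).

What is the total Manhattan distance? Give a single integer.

Answer: 16

Derivation:
Tile 7: (0,1)->(2,0) = 3
Tile 6: (0,2)->(1,2) = 1
Tile 2: (1,0)->(0,1) = 2
Tile 3: (1,1)->(0,2) = 2
Tile 8: (1,2)->(2,1) = 2
Tile 1: (2,0)->(0,0) = 2
Tile 5: (2,1)->(1,1) = 1
Tile 4: (2,2)->(1,0) = 3
Sum: 3 + 1 + 2 + 2 + 2 + 2 + 1 + 3 = 16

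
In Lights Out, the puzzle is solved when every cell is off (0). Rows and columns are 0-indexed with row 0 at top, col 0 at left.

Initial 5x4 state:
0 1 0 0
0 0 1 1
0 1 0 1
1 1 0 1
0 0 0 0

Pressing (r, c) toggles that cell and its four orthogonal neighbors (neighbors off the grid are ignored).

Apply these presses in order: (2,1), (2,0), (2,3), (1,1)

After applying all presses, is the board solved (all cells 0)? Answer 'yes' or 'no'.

After press 1 at (2,1):
0 1 0 0
0 1 1 1
1 0 1 1
1 0 0 1
0 0 0 0

After press 2 at (2,0):
0 1 0 0
1 1 1 1
0 1 1 1
0 0 0 1
0 0 0 0

After press 3 at (2,3):
0 1 0 0
1 1 1 0
0 1 0 0
0 0 0 0
0 0 0 0

After press 4 at (1,1):
0 0 0 0
0 0 0 0
0 0 0 0
0 0 0 0
0 0 0 0

Lights still on: 0

Answer: yes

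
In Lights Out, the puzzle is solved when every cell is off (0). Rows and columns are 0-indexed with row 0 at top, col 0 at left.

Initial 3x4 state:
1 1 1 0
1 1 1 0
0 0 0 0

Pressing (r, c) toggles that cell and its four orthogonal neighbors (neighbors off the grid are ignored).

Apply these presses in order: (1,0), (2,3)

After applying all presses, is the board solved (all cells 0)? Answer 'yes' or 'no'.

Answer: no

Derivation:
After press 1 at (1,0):
0 1 1 0
0 0 1 0
1 0 0 0

After press 2 at (2,3):
0 1 1 0
0 0 1 1
1 0 1 1

Lights still on: 7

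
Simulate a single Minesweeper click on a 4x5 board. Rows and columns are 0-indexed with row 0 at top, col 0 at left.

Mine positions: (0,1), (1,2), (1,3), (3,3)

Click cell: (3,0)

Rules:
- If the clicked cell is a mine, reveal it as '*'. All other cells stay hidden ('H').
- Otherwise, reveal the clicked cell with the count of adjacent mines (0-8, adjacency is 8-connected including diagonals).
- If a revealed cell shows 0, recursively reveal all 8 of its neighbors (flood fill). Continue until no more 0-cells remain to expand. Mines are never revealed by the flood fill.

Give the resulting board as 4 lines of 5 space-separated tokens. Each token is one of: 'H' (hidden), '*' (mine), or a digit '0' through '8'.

H H H H H
1 2 H H H
0 1 3 H H
0 0 1 H H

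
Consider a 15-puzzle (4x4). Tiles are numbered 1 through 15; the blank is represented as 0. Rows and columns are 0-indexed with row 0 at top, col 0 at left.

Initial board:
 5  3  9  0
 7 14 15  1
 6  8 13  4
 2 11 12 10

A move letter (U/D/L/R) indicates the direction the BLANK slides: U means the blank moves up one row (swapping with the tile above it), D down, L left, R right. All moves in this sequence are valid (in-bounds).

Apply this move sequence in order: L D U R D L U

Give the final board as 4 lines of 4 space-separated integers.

Answer:  5  3  0  1
 7 14  9 15
 6  8 13  4
 2 11 12 10

Derivation:
After move 1 (L):
 5  3  0  9
 7 14 15  1
 6  8 13  4
 2 11 12 10

After move 2 (D):
 5  3 15  9
 7 14  0  1
 6  8 13  4
 2 11 12 10

After move 3 (U):
 5  3  0  9
 7 14 15  1
 6  8 13  4
 2 11 12 10

After move 4 (R):
 5  3  9  0
 7 14 15  1
 6  8 13  4
 2 11 12 10

After move 5 (D):
 5  3  9  1
 7 14 15  0
 6  8 13  4
 2 11 12 10

After move 6 (L):
 5  3  9  1
 7 14  0 15
 6  8 13  4
 2 11 12 10

After move 7 (U):
 5  3  0  1
 7 14  9 15
 6  8 13  4
 2 11 12 10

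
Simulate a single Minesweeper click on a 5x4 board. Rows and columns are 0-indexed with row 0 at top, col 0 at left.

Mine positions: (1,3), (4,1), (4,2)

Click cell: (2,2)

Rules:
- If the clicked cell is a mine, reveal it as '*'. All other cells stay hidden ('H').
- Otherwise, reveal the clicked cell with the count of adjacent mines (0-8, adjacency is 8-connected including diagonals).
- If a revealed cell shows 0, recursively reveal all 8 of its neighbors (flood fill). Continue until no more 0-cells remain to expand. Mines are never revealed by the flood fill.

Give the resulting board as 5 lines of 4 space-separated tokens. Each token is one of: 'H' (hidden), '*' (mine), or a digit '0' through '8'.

H H H H
H H H H
H H 1 H
H H H H
H H H H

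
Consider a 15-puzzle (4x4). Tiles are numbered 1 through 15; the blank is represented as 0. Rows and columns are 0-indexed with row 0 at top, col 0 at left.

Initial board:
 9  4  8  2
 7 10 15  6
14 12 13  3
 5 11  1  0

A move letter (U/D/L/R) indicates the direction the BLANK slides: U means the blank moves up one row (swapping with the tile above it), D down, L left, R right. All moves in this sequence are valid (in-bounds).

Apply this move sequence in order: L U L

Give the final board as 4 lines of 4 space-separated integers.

After move 1 (L):
 9  4  8  2
 7 10 15  6
14 12 13  3
 5 11  0  1

After move 2 (U):
 9  4  8  2
 7 10 15  6
14 12  0  3
 5 11 13  1

After move 3 (L):
 9  4  8  2
 7 10 15  6
14  0 12  3
 5 11 13  1

Answer:  9  4  8  2
 7 10 15  6
14  0 12  3
 5 11 13  1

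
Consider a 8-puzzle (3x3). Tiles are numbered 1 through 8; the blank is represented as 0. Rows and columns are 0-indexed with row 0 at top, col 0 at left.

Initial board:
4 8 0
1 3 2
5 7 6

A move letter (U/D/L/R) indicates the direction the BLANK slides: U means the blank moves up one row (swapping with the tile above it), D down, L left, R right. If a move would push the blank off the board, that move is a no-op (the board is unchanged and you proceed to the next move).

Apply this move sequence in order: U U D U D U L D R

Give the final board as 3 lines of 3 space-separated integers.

After move 1 (U):
4 8 0
1 3 2
5 7 6

After move 2 (U):
4 8 0
1 3 2
5 7 6

After move 3 (D):
4 8 2
1 3 0
5 7 6

After move 4 (U):
4 8 0
1 3 2
5 7 6

After move 5 (D):
4 8 2
1 3 0
5 7 6

After move 6 (U):
4 8 0
1 3 2
5 7 6

After move 7 (L):
4 0 8
1 3 2
5 7 6

After move 8 (D):
4 3 8
1 0 2
5 7 6

After move 9 (R):
4 3 8
1 2 0
5 7 6

Answer: 4 3 8
1 2 0
5 7 6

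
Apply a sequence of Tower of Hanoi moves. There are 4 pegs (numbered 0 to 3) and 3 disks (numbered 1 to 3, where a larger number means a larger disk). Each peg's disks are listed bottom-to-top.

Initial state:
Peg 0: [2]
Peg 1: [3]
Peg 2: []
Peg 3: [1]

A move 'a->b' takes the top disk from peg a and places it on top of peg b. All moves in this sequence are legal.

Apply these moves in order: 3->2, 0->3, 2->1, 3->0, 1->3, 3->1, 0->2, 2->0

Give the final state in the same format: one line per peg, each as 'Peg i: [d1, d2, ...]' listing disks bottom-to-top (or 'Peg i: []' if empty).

After move 1 (3->2):
Peg 0: [2]
Peg 1: [3]
Peg 2: [1]
Peg 3: []

After move 2 (0->3):
Peg 0: []
Peg 1: [3]
Peg 2: [1]
Peg 3: [2]

After move 3 (2->1):
Peg 0: []
Peg 1: [3, 1]
Peg 2: []
Peg 3: [2]

After move 4 (3->0):
Peg 0: [2]
Peg 1: [3, 1]
Peg 2: []
Peg 3: []

After move 5 (1->3):
Peg 0: [2]
Peg 1: [3]
Peg 2: []
Peg 3: [1]

After move 6 (3->1):
Peg 0: [2]
Peg 1: [3, 1]
Peg 2: []
Peg 3: []

After move 7 (0->2):
Peg 0: []
Peg 1: [3, 1]
Peg 2: [2]
Peg 3: []

After move 8 (2->0):
Peg 0: [2]
Peg 1: [3, 1]
Peg 2: []
Peg 3: []

Answer: Peg 0: [2]
Peg 1: [3, 1]
Peg 2: []
Peg 3: []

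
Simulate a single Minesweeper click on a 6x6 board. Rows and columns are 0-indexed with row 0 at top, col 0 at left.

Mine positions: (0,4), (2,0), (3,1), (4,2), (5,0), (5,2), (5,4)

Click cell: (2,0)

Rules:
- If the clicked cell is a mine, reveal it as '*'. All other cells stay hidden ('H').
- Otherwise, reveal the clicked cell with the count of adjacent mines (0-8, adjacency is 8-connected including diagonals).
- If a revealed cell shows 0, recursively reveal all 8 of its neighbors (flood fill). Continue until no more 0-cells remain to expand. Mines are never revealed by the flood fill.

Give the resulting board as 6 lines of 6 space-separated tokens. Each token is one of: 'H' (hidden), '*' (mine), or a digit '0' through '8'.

H H H H H H
H H H H H H
* H H H H H
H H H H H H
H H H H H H
H H H H H H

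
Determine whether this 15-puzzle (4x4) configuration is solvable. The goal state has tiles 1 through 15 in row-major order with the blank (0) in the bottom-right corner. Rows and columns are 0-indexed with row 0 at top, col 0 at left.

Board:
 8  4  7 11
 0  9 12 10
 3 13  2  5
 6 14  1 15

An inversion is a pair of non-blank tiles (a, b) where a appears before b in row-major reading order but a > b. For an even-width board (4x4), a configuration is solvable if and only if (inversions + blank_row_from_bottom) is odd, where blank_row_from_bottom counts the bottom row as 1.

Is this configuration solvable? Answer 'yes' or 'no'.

Answer: yes

Derivation:
Inversions: 48
Blank is in row 1 (0-indexed from top), which is row 3 counting from the bottom (bottom = 1).
48 + 3 = 51, which is odd, so the puzzle is solvable.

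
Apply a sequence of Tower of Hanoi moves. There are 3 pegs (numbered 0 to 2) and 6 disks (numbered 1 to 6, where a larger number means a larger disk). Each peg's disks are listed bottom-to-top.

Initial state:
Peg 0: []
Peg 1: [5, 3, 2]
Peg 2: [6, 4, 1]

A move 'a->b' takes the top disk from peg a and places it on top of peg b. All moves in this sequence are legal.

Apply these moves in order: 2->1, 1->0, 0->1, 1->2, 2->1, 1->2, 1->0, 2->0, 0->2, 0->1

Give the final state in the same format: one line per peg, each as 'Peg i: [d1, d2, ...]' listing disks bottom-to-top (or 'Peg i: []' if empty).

Answer: Peg 0: []
Peg 1: [5, 3, 2]
Peg 2: [6, 4, 1]

Derivation:
After move 1 (2->1):
Peg 0: []
Peg 1: [5, 3, 2, 1]
Peg 2: [6, 4]

After move 2 (1->0):
Peg 0: [1]
Peg 1: [5, 3, 2]
Peg 2: [6, 4]

After move 3 (0->1):
Peg 0: []
Peg 1: [5, 3, 2, 1]
Peg 2: [6, 4]

After move 4 (1->2):
Peg 0: []
Peg 1: [5, 3, 2]
Peg 2: [6, 4, 1]

After move 5 (2->1):
Peg 0: []
Peg 1: [5, 3, 2, 1]
Peg 2: [6, 4]

After move 6 (1->2):
Peg 0: []
Peg 1: [5, 3, 2]
Peg 2: [6, 4, 1]

After move 7 (1->0):
Peg 0: [2]
Peg 1: [5, 3]
Peg 2: [6, 4, 1]

After move 8 (2->0):
Peg 0: [2, 1]
Peg 1: [5, 3]
Peg 2: [6, 4]

After move 9 (0->2):
Peg 0: [2]
Peg 1: [5, 3]
Peg 2: [6, 4, 1]

After move 10 (0->1):
Peg 0: []
Peg 1: [5, 3, 2]
Peg 2: [6, 4, 1]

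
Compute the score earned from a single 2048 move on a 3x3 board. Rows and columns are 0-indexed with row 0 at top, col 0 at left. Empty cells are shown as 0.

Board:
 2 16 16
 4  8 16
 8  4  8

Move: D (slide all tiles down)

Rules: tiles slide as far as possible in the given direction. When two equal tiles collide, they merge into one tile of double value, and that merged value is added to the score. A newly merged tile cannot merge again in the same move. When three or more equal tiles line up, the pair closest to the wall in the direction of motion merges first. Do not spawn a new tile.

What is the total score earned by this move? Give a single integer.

Slide down:
col 0: [2, 4, 8] -> [2, 4, 8]  score +0 (running 0)
col 1: [16, 8, 4] -> [16, 8, 4]  score +0 (running 0)
col 2: [16, 16, 8] -> [0, 32, 8]  score +32 (running 32)
Board after move:
 2 16  0
 4  8 32
 8  4  8

Answer: 32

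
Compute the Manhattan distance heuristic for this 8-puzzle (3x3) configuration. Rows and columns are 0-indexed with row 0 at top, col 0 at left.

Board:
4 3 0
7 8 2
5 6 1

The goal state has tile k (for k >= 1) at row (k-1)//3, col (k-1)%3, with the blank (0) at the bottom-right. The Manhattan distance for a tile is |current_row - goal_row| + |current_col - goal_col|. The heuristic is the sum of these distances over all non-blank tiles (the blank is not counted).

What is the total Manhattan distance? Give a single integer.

Tile 4: (0,0)->(1,0) = 1
Tile 3: (0,1)->(0,2) = 1
Tile 7: (1,0)->(2,0) = 1
Tile 8: (1,1)->(2,1) = 1
Tile 2: (1,2)->(0,1) = 2
Tile 5: (2,0)->(1,1) = 2
Tile 6: (2,1)->(1,2) = 2
Tile 1: (2,2)->(0,0) = 4
Sum: 1 + 1 + 1 + 1 + 2 + 2 + 2 + 4 = 14

Answer: 14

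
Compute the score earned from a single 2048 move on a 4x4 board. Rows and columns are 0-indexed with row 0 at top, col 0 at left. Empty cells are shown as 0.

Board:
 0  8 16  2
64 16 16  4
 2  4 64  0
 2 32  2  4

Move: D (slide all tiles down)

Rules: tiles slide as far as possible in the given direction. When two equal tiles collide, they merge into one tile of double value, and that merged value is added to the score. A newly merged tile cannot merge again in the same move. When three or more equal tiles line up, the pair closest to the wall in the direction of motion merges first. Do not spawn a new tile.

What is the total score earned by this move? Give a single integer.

Answer: 44

Derivation:
Slide down:
col 0: [0, 64, 2, 2] -> [0, 0, 64, 4]  score +4 (running 4)
col 1: [8, 16, 4, 32] -> [8, 16, 4, 32]  score +0 (running 4)
col 2: [16, 16, 64, 2] -> [0, 32, 64, 2]  score +32 (running 36)
col 3: [2, 4, 0, 4] -> [0, 0, 2, 8]  score +8 (running 44)
Board after move:
 0  8  0  0
 0 16 32  0
64  4 64  2
 4 32  2  8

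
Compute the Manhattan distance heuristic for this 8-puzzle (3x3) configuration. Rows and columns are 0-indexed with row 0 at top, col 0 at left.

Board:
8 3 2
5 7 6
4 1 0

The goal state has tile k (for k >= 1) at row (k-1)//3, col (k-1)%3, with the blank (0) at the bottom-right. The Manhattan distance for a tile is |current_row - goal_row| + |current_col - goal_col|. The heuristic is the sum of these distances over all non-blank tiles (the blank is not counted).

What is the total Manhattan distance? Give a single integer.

Tile 8: at (0,0), goal (2,1), distance |0-2|+|0-1| = 3
Tile 3: at (0,1), goal (0,2), distance |0-0|+|1-2| = 1
Tile 2: at (0,2), goal (0,1), distance |0-0|+|2-1| = 1
Tile 5: at (1,0), goal (1,1), distance |1-1|+|0-1| = 1
Tile 7: at (1,1), goal (2,0), distance |1-2|+|1-0| = 2
Tile 6: at (1,2), goal (1,2), distance |1-1|+|2-2| = 0
Tile 4: at (2,0), goal (1,0), distance |2-1|+|0-0| = 1
Tile 1: at (2,1), goal (0,0), distance |2-0|+|1-0| = 3
Sum: 3 + 1 + 1 + 1 + 2 + 0 + 1 + 3 = 12

Answer: 12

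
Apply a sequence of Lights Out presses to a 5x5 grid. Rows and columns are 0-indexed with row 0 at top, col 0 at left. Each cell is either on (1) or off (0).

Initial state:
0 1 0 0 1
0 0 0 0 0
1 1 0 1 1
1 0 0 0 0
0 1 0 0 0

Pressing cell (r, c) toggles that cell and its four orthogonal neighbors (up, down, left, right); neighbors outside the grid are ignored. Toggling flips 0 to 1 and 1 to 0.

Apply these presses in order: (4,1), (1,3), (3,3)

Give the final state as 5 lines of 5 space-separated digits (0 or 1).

Answer: 0 1 0 1 1
0 0 1 1 1
1 1 0 1 1
1 1 1 1 1
1 0 1 1 0

Derivation:
After press 1 at (4,1):
0 1 0 0 1
0 0 0 0 0
1 1 0 1 1
1 1 0 0 0
1 0 1 0 0

After press 2 at (1,3):
0 1 0 1 1
0 0 1 1 1
1 1 0 0 1
1 1 0 0 0
1 0 1 0 0

After press 3 at (3,3):
0 1 0 1 1
0 0 1 1 1
1 1 0 1 1
1 1 1 1 1
1 0 1 1 0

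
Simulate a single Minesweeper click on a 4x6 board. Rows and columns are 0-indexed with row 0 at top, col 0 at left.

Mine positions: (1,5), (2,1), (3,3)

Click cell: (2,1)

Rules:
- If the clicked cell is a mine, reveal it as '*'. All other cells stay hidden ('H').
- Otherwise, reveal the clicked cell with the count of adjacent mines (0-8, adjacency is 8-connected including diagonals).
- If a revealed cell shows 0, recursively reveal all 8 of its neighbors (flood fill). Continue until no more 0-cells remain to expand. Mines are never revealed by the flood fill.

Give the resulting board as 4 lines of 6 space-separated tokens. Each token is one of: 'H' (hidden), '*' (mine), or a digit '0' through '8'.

H H H H H H
H H H H H H
H * H H H H
H H H H H H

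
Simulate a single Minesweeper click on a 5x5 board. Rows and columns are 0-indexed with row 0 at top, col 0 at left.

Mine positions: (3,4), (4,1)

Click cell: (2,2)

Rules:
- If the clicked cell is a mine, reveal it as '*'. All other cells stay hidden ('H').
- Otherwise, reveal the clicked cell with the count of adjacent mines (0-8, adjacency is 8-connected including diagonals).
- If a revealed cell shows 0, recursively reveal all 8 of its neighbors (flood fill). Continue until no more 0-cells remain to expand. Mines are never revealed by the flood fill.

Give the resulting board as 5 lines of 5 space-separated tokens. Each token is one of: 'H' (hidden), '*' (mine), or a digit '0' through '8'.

0 0 0 0 0
0 0 0 0 0
0 0 0 1 1
1 1 1 1 H
H H H H H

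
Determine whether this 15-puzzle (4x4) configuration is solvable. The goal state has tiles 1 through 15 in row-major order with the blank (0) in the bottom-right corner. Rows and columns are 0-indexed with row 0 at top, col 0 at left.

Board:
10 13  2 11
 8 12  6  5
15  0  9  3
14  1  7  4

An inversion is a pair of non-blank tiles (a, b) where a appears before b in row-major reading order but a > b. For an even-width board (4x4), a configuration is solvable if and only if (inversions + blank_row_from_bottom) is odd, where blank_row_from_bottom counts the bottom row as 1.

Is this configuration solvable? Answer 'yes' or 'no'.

Inversions: 64
Blank is in row 2 (0-indexed from top), which is row 2 counting from the bottom (bottom = 1).
64 + 2 = 66, which is even, so the puzzle is not solvable.

Answer: no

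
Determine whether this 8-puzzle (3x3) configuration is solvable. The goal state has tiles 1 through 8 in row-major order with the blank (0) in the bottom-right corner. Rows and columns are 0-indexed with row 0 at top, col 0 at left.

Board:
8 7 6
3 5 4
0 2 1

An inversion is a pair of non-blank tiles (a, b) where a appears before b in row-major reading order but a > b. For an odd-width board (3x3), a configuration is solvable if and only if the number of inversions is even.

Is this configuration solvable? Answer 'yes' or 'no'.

Inversions (pairs i<j in row-major order where tile[i] > tile[j] > 0): 26
26 is even, so the puzzle is solvable.

Answer: yes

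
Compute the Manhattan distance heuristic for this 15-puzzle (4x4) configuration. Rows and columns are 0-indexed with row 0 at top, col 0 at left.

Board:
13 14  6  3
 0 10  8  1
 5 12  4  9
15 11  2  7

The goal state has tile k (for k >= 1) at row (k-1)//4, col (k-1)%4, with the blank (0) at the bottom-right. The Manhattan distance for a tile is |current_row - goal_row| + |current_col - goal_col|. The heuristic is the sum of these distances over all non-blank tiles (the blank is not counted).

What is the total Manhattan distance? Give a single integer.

Tile 13: (0,0)->(3,0) = 3
Tile 14: (0,1)->(3,1) = 3
Tile 6: (0,2)->(1,1) = 2
Tile 3: (0,3)->(0,2) = 1
Tile 10: (1,1)->(2,1) = 1
Tile 8: (1,2)->(1,3) = 1
Tile 1: (1,3)->(0,0) = 4
Tile 5: (2,0)->(1,0) = 1
Tile 12: (2,1)->(2,3) = 2
Tile 4: (2,2)->(0,3) = 3
Tile 9: (2,3)->(2,0) = 3
Tile 15: (3,0)->(3,2) = 2
Tile 11: (3,1)->(2,2) = 2
Tile 2: (3,2)->(0,1) = 4
Tile 7: (3,3)->(1,2) = 3
Sum: 3 + 3 + 2 + 1 + 1 + 1 + 4 + 1 + 2 + 3 + 3 + 2 + 2 + 4 + 3 = 35

Answer: 35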